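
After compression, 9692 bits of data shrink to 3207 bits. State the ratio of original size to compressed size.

Compression ratio = Original / Compressed
= 9692 / 3207 = 3.02:1


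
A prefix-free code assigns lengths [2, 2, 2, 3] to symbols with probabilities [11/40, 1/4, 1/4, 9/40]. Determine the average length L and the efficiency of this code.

Average length L = Σ p_i × l_i = 2.2250 bits
Entropy H = 1.9964 bits
Efficiency η = H/L × 100% = 89.73%


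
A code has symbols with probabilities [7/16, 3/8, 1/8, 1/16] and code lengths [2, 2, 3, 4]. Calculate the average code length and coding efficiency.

Average length L = Σ p_i × l_i = 2.2500 bits
Entropy H = 1.6774 bits
Efficiency η = H/L × 100% = 74.55%


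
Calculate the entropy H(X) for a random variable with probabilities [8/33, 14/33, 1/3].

H(X) = -Σ p(x) log₂ p(x)
  -8/33 × log₂(8/33) = 0.4956
  -14/33 × log₂(14/33) = 0.5248
  -1/3 × log₂(1/3) = 0.5283
H(X) = 1.5487 bits


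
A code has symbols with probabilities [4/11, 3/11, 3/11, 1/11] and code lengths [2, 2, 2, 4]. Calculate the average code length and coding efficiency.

Average length L = Σ p_i × l_i = 2.1818 bits
Entropy H = 1.8676 bits
Efficiency η = H/L × 100% = 85.60%


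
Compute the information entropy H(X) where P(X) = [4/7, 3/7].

H(X) = -Σ p(x) log₂ p(x)
  -4/7 × log₂(4/7) = 0.4613
  -3/7 × log₂(3/7) = 0.5239
H(X) = 0.9852 bits


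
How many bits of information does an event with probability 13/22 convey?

Information content I(x) = -log₂(p(x))
I = -log₂(13/22) = -log₂(0.5909)
I = 0.7590 bits


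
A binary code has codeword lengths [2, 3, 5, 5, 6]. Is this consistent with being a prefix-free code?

Kraft inequality: Σ 2^(-l_i) ≤ 1 for prefix-free code
Calculating: 2^(-2) + 2^(-3) + 2^(-5) + 2^(-5) + 2^(-6)
= 0.25 + 0.125 + 0.03125 + 0.03125 + 0.015625
= 0.4531
Since 0.4531 ≤ 1, prefix-free code exists


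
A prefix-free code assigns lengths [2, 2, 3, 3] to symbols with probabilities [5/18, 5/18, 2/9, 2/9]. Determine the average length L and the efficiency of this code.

Average length L = Σ p_i × l_i = 2.4444 bits
Entropy H = 1.9911 bits
Efficiency η = H/L × 100% = 81.45%


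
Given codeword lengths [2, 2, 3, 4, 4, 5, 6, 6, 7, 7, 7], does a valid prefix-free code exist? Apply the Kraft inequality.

Kraft inequality: Σ 2^(-l_i) ≤ 1 for prefix-free code
Calculating: 2^(-2) + 2^(-2) + 2^(-3) + 2^(-4) + 2^(-4) + 2^(-5) + 2^(-6) + 2^(-6) + 2^(-7) + 2^(-7) + 2^(-7)
= 0.25 + 0.25 + 0.125 + 0.0625 + 0.0625 + 0.03125 + 0.015625 + 0.015625 + 0.0078125 + 0.0078125 + 0.0078125
= 0.8359
Since 0.8359 ≤ 1, prefix-free code exists


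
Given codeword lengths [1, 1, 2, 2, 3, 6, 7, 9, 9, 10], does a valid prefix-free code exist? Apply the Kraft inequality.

Kraft inequality: Σ 2^(-l_i) ≤ 1 for prefix-free code
Calculating: 2^(-1) + 2^(-1) + 2^(-2) + 2^(-2) + 2^(-3) + 2^(-6) + 2^(-7) + 2^(-9) + 2^(-9) + 2^(-10)
= 0.5 + 0.5 + 0.25 + 0.25 + 0.125 + 0.015625 + 0.0078125 + 0.001953125 + 0.001953125 + 0.0009765625
= 1.6533
Since 1.6533 > 1, prefix-free code does not exist


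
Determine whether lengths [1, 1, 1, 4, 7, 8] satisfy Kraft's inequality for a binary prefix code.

Kraft inequality: Σ 2^(-l_i) ≤ 1 for prefix-free code
Calculating: 2^(-1) + 2^(-1) + 2^(-1) + 2^(-4) + 2^(-7) + 2^(-8)
= 0.5 + 0.5 + 0.5 + 0.0625 + 0.0078125 + 0.00390625
= 1.5742
Since 1.5742 > 1, prefix-free code does not exist


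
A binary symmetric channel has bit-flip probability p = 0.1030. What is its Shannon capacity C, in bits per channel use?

For BSC with error probability p:
C = 1 - H(p) where H(p) is binary entropy
H(0.1030) = -0.1030 × log₂(0.1030) - 0.8970 × log₂(0.8970)
H(p) = 0.4784
C = 1 - 0.4784 = 0.5216 bits/use


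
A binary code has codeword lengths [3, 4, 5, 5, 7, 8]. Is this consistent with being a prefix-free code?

Kraft inequality: Σ 2^(-l_i) ≤ 1 for prefix-free code
Calculating: 2^(-3) + 2^(-4) + 2^(-5) + 2^(-5) + 2^(-7) + 2^(-8)
= 0.125 + 0.0625 + 0.03125 + 0.03125 + 0.0078125 + 0.00390625
= 0.2617
Since 0.2617 ≤ 1, prefix-free code exists


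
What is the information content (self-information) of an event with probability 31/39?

Information content I(x) = -log₂(p(x))
I = -log₂(31/39) = -log₂(0.7949)
I = 0.3312 bits


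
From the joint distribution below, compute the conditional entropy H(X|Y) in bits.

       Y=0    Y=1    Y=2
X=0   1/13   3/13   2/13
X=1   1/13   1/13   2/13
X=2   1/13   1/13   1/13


H(X|Y) = Σ_y p(y) H(X|Y=y)
  p(Y=0) = 3/13, H(X|Y=0) = 1.5850
  p(Y=1) = 5/13, H(X|Y=1) = 1.3710
  p(Y=2) = 5/13, H(X|Y=2) = 1.5219
H(X|Y) = 0.2308×1.5850 + 0.3846×1.3710 + 0.3846×1.5219 = 1.4784 bits


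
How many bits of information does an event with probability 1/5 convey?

Information content I(x) = -log₂(p(x))
I = -log₂(1/5) = -log₂(0.2000)
I = 2.3219 bits


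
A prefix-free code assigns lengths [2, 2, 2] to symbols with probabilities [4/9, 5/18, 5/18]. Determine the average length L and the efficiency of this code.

Average length L = Σ p_i × l_i = 2.0000 bits
Entropy H = 1.5466 bits
Efficiency η = H/L × 100% = 77.33%


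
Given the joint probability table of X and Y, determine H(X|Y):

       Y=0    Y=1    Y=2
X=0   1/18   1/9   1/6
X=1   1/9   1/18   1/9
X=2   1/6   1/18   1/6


H(X|Y) = Σ_y p(y) H(X|Y=y)
  p(Y=0) = 1/3, H(X|Y=0) = 1.4591
  p(Y=1) = 2/9, H(X|Y=1) = 1.5000
  p(Y=2) = 4/9, H(X|Y=2) = 1.5613
H(X|Y) = 0.3333×1.4591 + 0.2222×1.5000 + 0.4444×1.5613 = 1.5136 bits


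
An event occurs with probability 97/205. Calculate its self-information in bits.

Information content I(x) = -log₂(p(x))
I = -log₂(97/205) = -log₂(0.4732)
I = 1.0796 bits


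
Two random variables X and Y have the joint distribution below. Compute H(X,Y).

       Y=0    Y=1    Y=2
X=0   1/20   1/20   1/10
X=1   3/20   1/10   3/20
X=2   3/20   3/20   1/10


H(X,Y) = -Σ p(x,y) log₂ p(x,y)
  p(0,0)=1/20: -0.0500 × log₂(0.0500) = 0.2161
  p(0,1)=1/20: -0.0500 × log₂(0.0500) = 0.2161
  p(0,2)=1/10: -0.1000 × log₂(0.1000) = 0.3322
  p(1,0)=3/20: -0.1500 × log₂(0.1500) = 0.4105
  p(1,1)=1/10: -0.1000 × log₂(0.1000) = 0.3322
  p(1,2)=3/20: -0.1500 × log₂(0.1500) = 0.4105
  p(2,0)=3/20: -0.1500 × log₂(0.1500) = 0.4105
  p(2,1)=3/20: -0.1500 × log₂(0.1500) = 0.4105
  p(2,2)=1/10: -0.1000 × log₂(0.1000) = 0.3322
H(X,Y) = 3.0710 bits


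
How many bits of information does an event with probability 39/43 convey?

Information content I(x) = -log₂(p(x))
I = -log₂(39/43) = -log₂(0.9070)
I = 0.1409 bits


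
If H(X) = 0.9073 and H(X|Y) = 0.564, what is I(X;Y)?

I(X;Y) = H(X) - H(X|Y)
I(X;Y) = 0.9073 - 0.564 = 0.3433 bits


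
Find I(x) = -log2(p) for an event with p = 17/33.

Information content I(x) = -log₂(p(x))
I = -log₂(17/33) = -log₂(0.5152)
I = 0.9569 bits


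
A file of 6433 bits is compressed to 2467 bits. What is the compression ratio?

Compression ratio = Original / Compressed
= 6433 / 2467 = 2.61:1


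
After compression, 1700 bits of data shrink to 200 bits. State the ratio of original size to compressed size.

Compression ratio = Original / Compressed
= 1700 / 200 = 8.50:1


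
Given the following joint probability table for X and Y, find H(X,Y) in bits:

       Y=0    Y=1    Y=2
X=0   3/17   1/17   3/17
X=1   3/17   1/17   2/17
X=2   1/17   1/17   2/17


H(X,Y) = -Σ p(x,y) log₂ p(x,y)
  p(0,0)=3/17: -0.1765 × log₂(0.1765) = 0.4416
  p(0,1)=1/17: -0.0588 × log₂(0.0588) = 0.2404
  p(0,2)=3/17: -0.1765 × log₂(0.1765) = 0.4416
  p(1,0)=3/17: -0.1765 × log₂(0.1765) = 0.4416
  p(1,1)=1/17: -0.0588 × log₂(0.0588) = 0.2404
  p(1,2)=2/17: -0.1176 × log₂(0.1176) = 0.3632
  p(2,0)=1/17: -0.0588 × log₂(0.0588) = 0.2404
  p(2,1)=1/17: -0.0588 × log₂(0.0588) = 0.2404
  p(2,2)=2/17: -0.1176 × log₂(0.1176) = 0.3632
H(X,Y) = 3.0131 bits


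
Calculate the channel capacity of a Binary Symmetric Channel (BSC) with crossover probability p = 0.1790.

For BSC with error probability p:
C = 1 - H(p) where H(p) is binary entropy
H(0.1790) = -0.1790 × log₂(0.1790) - 0.8210 × log₂(0.8210)
H(p) = 0.6779
C = 1 - 0.6779 = 0.3221 bits/use


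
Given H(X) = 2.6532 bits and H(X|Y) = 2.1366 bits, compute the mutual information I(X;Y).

I(X;Y) = H(X) - H(X|Y)
I(X;Y) = 2.6532 - 2.1366 = 0.5166 bits


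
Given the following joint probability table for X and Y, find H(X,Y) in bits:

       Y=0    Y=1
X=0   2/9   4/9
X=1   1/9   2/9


H(X,Y) = -Σ p(x,y) log₂ p(x,y)
  p(0,0)=2/9: -0.2222 × log₂(0.2222) = 0.4822
  p(0,1)=4/9: -0.4444 × log₂(0.4444) = 0.5200
  p(1,0)=1/9: -0.1111 × log₂(0.1111) = 0.3522
  p(1,1)=2/9: -0.2222 × log₂(0.2222) = 0.4822
H(X,Y) = 1.8366 bits


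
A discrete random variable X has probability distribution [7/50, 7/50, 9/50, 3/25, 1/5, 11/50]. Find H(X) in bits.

H(X) = -Σ p(x) log₂ p(x)
  -7/50 × log₂(7/50) = 0.3971
  -7/50 × log₂(7/50) = 0.3971
  -9/50 × log₂(9/50) = 0.4453
  -3/25 × log₂(3/25) = 0.3671
  -1/5 × log₂(1/5) = 0.4644
  -11/50 × log₂(11/50) = 0.4806
H(X) = 2.5516 bits


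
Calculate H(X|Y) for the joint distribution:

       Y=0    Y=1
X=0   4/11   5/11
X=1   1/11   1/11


H(X|Y) = Σ_y p(y) H(X|Y=y)
  p(Y=0) = 5/11, H(X|Y=0) = 0.7219
  p(Y=1) = 6/11, H(X|Y=1) = 0.6500
H(X|Y) = 0.4545×0.7219 + 0.5455×0.6500 = 0.6827 bits


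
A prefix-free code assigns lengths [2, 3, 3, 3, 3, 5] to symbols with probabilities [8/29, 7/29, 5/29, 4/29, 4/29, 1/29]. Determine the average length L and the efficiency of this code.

Average length L = Σ p_i × l_i = 2.7931 bits
Entropy H = 2.4007 bits
Efficiency η = H/L × 100% = 85.95%


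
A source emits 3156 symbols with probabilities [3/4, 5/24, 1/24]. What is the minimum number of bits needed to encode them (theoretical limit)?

Entropy H = 0.9738 bits/symbol
Minimum bits = H × n = 0.9738 × 3156
= 3073.26 bits


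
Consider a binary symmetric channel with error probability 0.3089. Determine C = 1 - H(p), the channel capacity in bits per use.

For BSC with error probability p:
C = 1 - H(p) where H(p) is binary entropy
H(0.3089) = -0.3089 × log₂(0.3089) - 0.6911 × log₂(0.6911)
H(p) = 0.8919
C = 1 - 0.8919 = 0.1081 bits/use


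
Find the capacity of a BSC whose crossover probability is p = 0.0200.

For BSC with error probability p:
C = 1 - H(p) where H(p) is binary entropy
H(0.0200) = -0.0200 × log₂(0.0200) - 0.9800 × log₂(0.9800)
H(p) = 0.1414
C = 1 - 0.1414 = 0.8586 bits/use


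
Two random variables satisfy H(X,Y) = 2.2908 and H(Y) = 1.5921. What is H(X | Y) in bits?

Chain rule: H(X,Y) = H(X|Y) + H(Y)
H(X|Y) = H(X,Y) - H(Y) = 2.2908 - 1.5921 = 0.6987 bits


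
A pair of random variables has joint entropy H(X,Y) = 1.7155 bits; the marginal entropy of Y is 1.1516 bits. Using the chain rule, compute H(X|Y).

Chain rule: H(X,Y) = H(X|Y) + H(Y)
H(X|Y) = H(X,Y) - H(Y) = 1.7155 - 1.1516 = 0.5639 bits


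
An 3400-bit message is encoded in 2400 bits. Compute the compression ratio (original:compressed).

Compression ratio = Original / Compressed
= 3400 / 2400 = 1.42:1


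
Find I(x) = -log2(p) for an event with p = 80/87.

Information content I(x) = -log₂(p(x))
I = -log₂(80/87) = -log₂(0.9195)
I = 0.1210 bits


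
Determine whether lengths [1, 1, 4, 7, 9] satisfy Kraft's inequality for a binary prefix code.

Kraft inequality: Σ 2^(-l_i) ≤ 1 for prefix-free code
Calculating: 2^(-1) + 2^(-1) + 2^(-4) + 2^(-7) + 2^(-9)
= 0.5 + 0.5 + 0.0625 + 0.0078125 + 0.001953125
= 1.0723
Since 1.0723 > 1, prefix-free code does not exist


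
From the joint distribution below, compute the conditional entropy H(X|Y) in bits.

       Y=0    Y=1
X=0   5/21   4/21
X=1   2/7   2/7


H(X|Y) = Σ_y p(y) H(X|Y=y)
  p(Y=0) = 11/21, H(X|Y=0) = 0.9940
  p(Y=1) = 10/21, H(X|Y=1) = 0.9710
H(X|Y) = 0.5238×0.9940 + 0.4762×0.9710 = 0.9830 bits


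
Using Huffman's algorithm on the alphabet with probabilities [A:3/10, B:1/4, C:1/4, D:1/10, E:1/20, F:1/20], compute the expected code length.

Huffman tree construction:
Combine smallest probabilities repeatedly
Resulting codes:
  A: 11 (length 2)
  B: 01 (length 2)
  C: 10 (length 2)
  D: 000 (length 3)
  E: 0010 (length 4)
  F: 0011 (length 4)
Average length = Σ p(s) × length(s) = 2.3000 bits


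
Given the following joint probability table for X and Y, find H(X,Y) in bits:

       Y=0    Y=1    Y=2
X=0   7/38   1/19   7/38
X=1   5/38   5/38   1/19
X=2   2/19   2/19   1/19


H(X,Y) = -Σ p(x,y) log₂ p(x,y)
  p(0,0)=7/38: -0.1842 × log₂(0.1842) = 0.4496
  p(0,1)=1/19: -0.0526 × log₂(0.0526) = 0.2236
  p(0,2)=7/38: -0.1842 × log₂(0.1842) = 0.4496
  p(1,0)=5/38: -0.1316 × log₂(0.1316) = 0.3850
  p(1,1)=5/38: -0.1316 × log₂(0.1316) = 0.3850
  p(1,2)=1/19: -0.0526 × log₂(0.0526) = 0.2236
  p(2,0)=2/19: -0.1053 × log₂(0.1053) = 0.3419
  p(2,1)=2/19: -0.1053 × log₂(0.1053) = 0.3419
  p(2,2)=1/19: -0.0526 × log₂(0.0526) = 0.2236
H(X,Y) = 3.0237 bits


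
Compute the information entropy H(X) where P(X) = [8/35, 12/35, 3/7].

H(X) = -Σ p(x) log₂ p(x)
  -8/35 × log₂(8/35) = 0.4867
  -12/35 × log₂(12/35) = 0.5295
  -3/7 × log₂(3/7) = 0.5239
H(X) = 1.5401 bits


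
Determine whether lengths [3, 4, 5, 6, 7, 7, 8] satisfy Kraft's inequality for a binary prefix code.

Kraft inequality: Σ 2^(-l_i) ≤ 1 for prefix-free code
Calculating: 2^(-3) + 2^(-4) + 2^(-5) + 2^(-6) + 2^(-7) + 2^(-7) + 2^(-8)
= 0.125 + 0.0625 + 0.03125 + 0.015625 + 0.0078125 + 0.0078125 + 0.00390625
= 0.2539
Since 0.2539 ≤ 1, prefix-free code exists


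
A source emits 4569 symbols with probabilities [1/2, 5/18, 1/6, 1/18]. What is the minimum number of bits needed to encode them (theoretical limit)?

Entropy H = 1.6758 bits/symbol
Minimum bits = H × n = 1.6758 × 4569
= 7656.83 bits


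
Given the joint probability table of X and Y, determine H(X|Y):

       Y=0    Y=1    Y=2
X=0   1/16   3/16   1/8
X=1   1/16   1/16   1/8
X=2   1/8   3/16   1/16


H(X|Y) = Σ_y p(y) H(X|Y=y)
  p(Y=0) = 1/4, H(X|Y=0) = 1.5000
  p(Y=1) = 7/16, H(X|Y=1) = 1.4488
  p(Y=2) = 5/16, H(X|Y=2) = 1.5219
H(X|Y) = 0.2500×1.5000 + 0.4375×1.4488 + 0.3125×1.5219 = 1.4845 bits


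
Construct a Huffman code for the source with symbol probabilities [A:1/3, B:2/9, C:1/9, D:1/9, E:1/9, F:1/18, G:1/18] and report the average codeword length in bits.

Huffman tree construction:
Combine smallest probabilities repeatedly
Resulting codes:
  A: 11 (length 2)
  B: 00 (length 2)
  C: 010 (length 3)
  D: 011 (length 3)
  E: 100 (length 3)
  F: 1010 (length 4)
  G: 1011 (length 4)
Average length = Σ p(s) × length(s) = 2.5556 bits


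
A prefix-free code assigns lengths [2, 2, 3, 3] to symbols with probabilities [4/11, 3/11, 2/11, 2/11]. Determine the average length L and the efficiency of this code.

Average length L = Σ p_i × l_i = 2.3636 bits
Entropy H = 1.9363 bits
Efficiency η = H/L × 100% = 81.92%


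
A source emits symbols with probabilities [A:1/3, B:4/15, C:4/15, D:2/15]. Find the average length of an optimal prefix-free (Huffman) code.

Huffman tree construction:
Combine smallest probabilities repeatedly
Resulting codes:
  A: 11 (length 2)
  B: 01 (length 2)
  C: 10 (length 2)
  D: 00 (length 2)
Average length = Σ p(s) × length(s) = 2.0000 bits


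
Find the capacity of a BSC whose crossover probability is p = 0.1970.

For BSC with error probability p:
C = 1 - H(p) where H(p) is binary entropy
H(0.1970) = -0.1970 × log₂(0.1970) - 0.8030 × log₂(0.8030)
H(p) = 0.7159
C = 1 - 0.7159 = 0.2841 bits/use


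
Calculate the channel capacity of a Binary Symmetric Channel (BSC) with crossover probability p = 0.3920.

For BSC with error probability p:
C = 1 - H(p) where H(p) is binary entropy
H(0.3920) = -0.3920 × log₂(0.3920) - 0.6080 × log₂(0.6080)
H(p) = 0.9661
C = 1 - 0.9661 = 0.0339 bits/use


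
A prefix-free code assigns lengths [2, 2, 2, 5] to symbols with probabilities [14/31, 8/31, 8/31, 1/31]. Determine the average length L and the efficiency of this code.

Average length L = Σ p_i × l_i = 2.0968 bits
Entropy H = 1.6864 bits
Efficiency η = H/L × 100% = 80.43%


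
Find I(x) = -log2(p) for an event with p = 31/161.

Information content I(x) = -log₂(p(x))
I = -log₂(31/161) = -log₂(0.1925)
I = 2.3767 bits


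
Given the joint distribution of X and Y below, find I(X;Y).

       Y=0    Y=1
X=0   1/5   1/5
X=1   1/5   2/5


H(X) = 0.9710, H(Y) = 0.9710, H(X,Y) = 1.9219
I(X;Y) = H(X) + H(Y) - H(X,Y) = 0.0200 bits


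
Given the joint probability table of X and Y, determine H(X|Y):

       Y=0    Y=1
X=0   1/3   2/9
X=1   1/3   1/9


H(X|Y) = Σ_y p(y) H(X|Y=y)
  p(Y=0) = 2/3, H(X|Y=0) = 1.0000
  p(Y=1) = 1/3, H(X|Y=1) = 0.9183
H(X|Y) = 0.6667×1.0000 + 0.3333×0.9183 = 0.9728 bits


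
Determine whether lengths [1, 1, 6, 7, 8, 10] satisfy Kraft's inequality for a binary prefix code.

Kraft inequality: Σ 2^(-l_i) ≤ 1 for prefix-free code
Calculating: 2^(-1) + 2^(-1) + 2^(-6) + 2^(-7) + 2^(-8) + 2^(-10)
= 0.5 + 0.5 + 0.015625 + 0.0078125 + 0.00390625 + 0.0009765625
= 1.0283
Since 1.0283 > 1, prefix-free code does not exist


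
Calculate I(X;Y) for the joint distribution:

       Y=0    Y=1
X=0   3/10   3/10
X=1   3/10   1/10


H(X) = 0.9710, H(Y) = 0.9710, H(X,Y) = 1.8955
I(X;Y) = H(X) + H(Y) - H(X,Y) = 0.0464 bits


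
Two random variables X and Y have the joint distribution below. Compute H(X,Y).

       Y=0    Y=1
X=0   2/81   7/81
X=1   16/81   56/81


H(X,Y) = -Σ p(x,y) log₂ p(x,y)
  p(0,0)=2/81: -0.0247 × log₂(0.0247) = 0.1318
  p(0,1)=7/81: -0.0864 × log₂(0.0864) = 0.3053
  p(1,0)=16/81: -0.1975 × log₂(0.1975) = 0.4622
  p(1,1)=56/81: -0.6914 × log₂(0.6914) = 0.3681
H(X,Y) = 1.2675 bits


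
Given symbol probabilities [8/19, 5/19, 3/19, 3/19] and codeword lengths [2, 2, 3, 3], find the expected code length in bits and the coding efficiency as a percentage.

Average length L = Σ p_i × l_i = 2.3158 bits
Entropy H = 1.8732 bits
Efficiency η = H/L × 100% = 80.89%


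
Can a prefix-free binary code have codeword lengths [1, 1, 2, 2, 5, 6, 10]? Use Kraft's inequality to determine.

Kraft inequality: Σ 2^(-l_i) ≤ 1 for prefix-free code
Calculating: 2^(-1) + 2^(-1) + 2^(-2) + 2^(-2) + 2^(-5) + 2^(-6) + 2^(-10)
= 0.5 + 0.5 + 0.25 + 0.25 + 0.03125 + 0.015625 + 0.0009765625
= 1.5479
Since 1.5479 > 1, prefix-free code does not exist


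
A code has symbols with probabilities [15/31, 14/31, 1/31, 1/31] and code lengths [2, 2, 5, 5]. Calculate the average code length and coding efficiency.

Average length L = Σ p_i × l_i = 2.1935 bits
Entropy H = 1.3443 bits
Efficiency η = H/L × 100% = 61.28%


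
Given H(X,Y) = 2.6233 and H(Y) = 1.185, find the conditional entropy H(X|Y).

Chain rule: H(X,Y) = H(X|Y) + H(Y)
H(X|Y) = H(X,Y) - H(Y) = 2.6233 - 1.185 = 1.4383 bits


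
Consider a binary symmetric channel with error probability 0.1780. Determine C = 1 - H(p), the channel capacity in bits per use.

For BSC with error probability p:
C = 1 - H(p) where H(p) is binary entropy
H(0.1780) = -0.1780 × log₂(0.1780) - 0.8220 × log₂(0.8220)
H(p) = 0.6757
C = 1 - 0.6757 = 0.3243 bits/use


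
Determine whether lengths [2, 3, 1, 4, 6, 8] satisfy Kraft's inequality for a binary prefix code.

Kraft inequality: Σ 2^(-l_i) ≤ 1 for prefix-free code
Calculating: 2^(-2) + 2^(-3) + 2^(-1) + 2^(-4) + 2^(-6) + 2^(-8)
= 0.25 + 0.125 + 0.5 + 0.0625 + 0.015625 + 0.00390625
= 0.9570
Since 0.9570 ≤ 1, prefix-free code exists


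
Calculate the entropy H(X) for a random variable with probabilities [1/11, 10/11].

H(X) = -Σ p(x) log₂ p(x)
  -1/11 × log₂(1/11) = 0.3145
  -10/11 × log₂(10/11) = 0.1250
H(X) = 0.4395 bits


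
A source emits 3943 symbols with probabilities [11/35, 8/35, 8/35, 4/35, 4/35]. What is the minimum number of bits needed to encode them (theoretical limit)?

Entropy H = 2.2135 bits/symbol
Minimum bits = H × n = 2.2135 × 3943
= 8727.68 bits


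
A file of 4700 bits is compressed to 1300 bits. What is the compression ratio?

Compression ratio = Original / Compressed
= 4700 / 1300 = 3.62:1


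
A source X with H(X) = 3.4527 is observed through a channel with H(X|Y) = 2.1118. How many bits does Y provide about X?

I(X;Y) = H(X) - H(X|Y)
I(X;Y) = 3.4527 - 2.1118 = 1.3409 bits


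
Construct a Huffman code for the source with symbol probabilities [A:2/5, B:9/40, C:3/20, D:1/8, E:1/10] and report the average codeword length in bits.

Huffman tree construction:
Combine smallest probabilities repeatedly
Resulting codes:
  A: 0 (length 1)
  B: 111 (length 3)
  C: 110 (length 3)
  D: 101 (length 3)
  E: 100 (length 3)
Average length = Σ p(s) × length(s) = 2.2000 bits


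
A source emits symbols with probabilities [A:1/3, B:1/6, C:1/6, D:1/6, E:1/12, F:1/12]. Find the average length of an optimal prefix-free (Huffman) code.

Huffman tree construction:
Combine smallest probabilities repeatedly
Resulting codes:
  A: 10 (length 2)
  B: 110 (length 3)
  C: 111 (length 3)
  D: 00 (length 2)
  E: 010 (length 3)
  F: 011 (length 3)
Average length = Σ p(s) × length(s) = 2.5000 bits


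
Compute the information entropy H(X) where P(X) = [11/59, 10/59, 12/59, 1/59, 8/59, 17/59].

H(X) = -Σ p(x) log₂ p(x)
  -11/59 × log₂(11/59) = 0.4518
  -10/59 × log₂(10/59) = 0.4340
  -12/59 × log₂(12/59) = 0.4673
  -1/59 × log₂(1/59) = 0.0997
  -8/59 × log₂(8/59) = 0.3909
  -17/59 × log₂(17/59) = 0.5173
H(X) = 2.3610 bits


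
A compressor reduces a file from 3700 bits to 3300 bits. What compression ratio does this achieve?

Compression ratio = Original / Compressed
= 3700 / 3300 = 1.12:1


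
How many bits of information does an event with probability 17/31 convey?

Information content I(x) = -log₂(p(x))
I = -log₂(17/31) = -log₂(0.5484)
I = 0.8667 bits


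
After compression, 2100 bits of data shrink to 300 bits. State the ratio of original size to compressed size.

Compression ratio = Original / Compressed
= 2100 / 300 = 7.00:1


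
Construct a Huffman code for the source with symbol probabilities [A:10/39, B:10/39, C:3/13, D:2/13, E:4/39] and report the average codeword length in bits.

Huffman tree construction:
Combine smallest probabilities repeatedly
Resulting codes:
  A: 01 (length 2)
  B: 10 (length 2)
  C: 00 (length 2)
  D: 111 (length 3)
  E: 110 (length 3)
Average length = Σ p(s) × length(s) = 2.2564 bits


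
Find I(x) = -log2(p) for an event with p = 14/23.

Information content I(x) = -log₂(p(x))
I = -log₂(14/23) = -log₂(0.6087)
I = 0.7162 bits


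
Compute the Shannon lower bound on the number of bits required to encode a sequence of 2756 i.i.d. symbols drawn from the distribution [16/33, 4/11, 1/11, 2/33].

Entropy H = 1.5967 bits/symbol
Minimum bits = H × n = 1.5967 × 2756
= 4400.46 bits


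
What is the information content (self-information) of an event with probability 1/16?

Information content I(x) = -log₂(p(x))
I = -log₂(1/16) = -log₂(0.0625)
I = 4.0000 bits


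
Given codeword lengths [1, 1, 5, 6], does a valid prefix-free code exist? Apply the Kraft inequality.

Kraft inequality: Σ 2^(-l_i) ≤ 1 for prefix-free code
Calculating: 2^(-1) + 2^(-1) + 2^(-5) + 2^(-6)
= 0.5 + 0.5 + 0.03125 + 0.015625
= 1.0469
Since 1.0469 > 1, prefix-free code does not exist


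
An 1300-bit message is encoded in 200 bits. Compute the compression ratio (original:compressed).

Compression ratio = Original / Compressed
= 1300 / 200 = 6.50:1


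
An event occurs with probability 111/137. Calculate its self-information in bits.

Information content I(x) = -log₂(p(x))
I = -log₂(111/137) = -log₂(0.8102)
I = 0.3036 bits


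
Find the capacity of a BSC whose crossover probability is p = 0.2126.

For BSC with error probability p:
C = 1 - H(p) where H(p) is binary entropy
H(0.2126) = -0.2126 × log₂(0.2126) - 0.7874 × log₂(0.7874)
H(p) = 0.7464
C = 1 - 0.7464 = 0.2536 bits/use


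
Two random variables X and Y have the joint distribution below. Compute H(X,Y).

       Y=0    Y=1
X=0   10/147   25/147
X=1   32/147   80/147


H(X,Y) = -Σ p(x,y) log₂ p(x,y)
  p(0,0)=10/147: -0.0680 × log₂(0.0680) = 0.2638
  p(0,1)=25/147: -0.1701 × log₂(0.1701) = 0.4347
  p(1,0)=32/147: -0.2177 × log₂(0.2177) = 0.4788
  p(1,1)=80/147: -0.5442 × log₂(0.5442) = 0.4777
H(X,Y) = 1.6550 bits


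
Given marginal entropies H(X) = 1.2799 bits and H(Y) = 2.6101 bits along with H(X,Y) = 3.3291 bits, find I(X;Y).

I(X;Y) = H(X) + H(Y) - H(X,Y)
I(X;Y) = 1.2799 + 2.6101 - 3.3291 = 0.5609 bits


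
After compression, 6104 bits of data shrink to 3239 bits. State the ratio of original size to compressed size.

Compression ratio = Original / Compressed
= 6104 / 3239 = 1.88:1


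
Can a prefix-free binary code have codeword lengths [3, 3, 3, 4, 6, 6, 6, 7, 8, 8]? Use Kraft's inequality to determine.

Kraft inequality: Σ 2^(-l_i) ≤ 1 for prefix-free code
Calculating: 2^(-3) + 2^(-3) + 2^(-3) + 2^(-4) + 2^(-6) + 2^(-6) + 2^(-6) + 2^(-7) + 2^(-8) + 2^(-8)
= 0.125 + 0.125 + 0.125 + 0.0625 + 0.015625 + 0.015625 + 0.015625 + 0.0078125 + 0.00390625 + 0.00390625
= 0.5000
Since 0.5000 ≤ 1, prefix-free code exists


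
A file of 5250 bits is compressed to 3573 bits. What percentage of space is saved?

Space savings = (1 - Compressed/Original) × 100%
= (1 - 3573/5250) × 100%
= 31.94%


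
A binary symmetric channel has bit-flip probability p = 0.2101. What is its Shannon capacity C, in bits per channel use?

For BSC with error probability p:
C = 1 - H(p) where H(p) is binary entropy
H(0.2101) = -0.2101 × log₂(0.2101) - 0.7899 × log₂(0.7899)
H(p) = 0.7417
C = 1 - 0.7417 = 0.2583 bits/use


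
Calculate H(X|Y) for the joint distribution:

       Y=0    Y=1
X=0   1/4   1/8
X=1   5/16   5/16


H(X|Y) = Σ_y p(y) H(X|Y=y)
  p(Y=0) = 9/16, H(X|Y=0) = 0.9911
  p(Y=1) = 7/16, H(X|Y=1) = 0.8631
H(X|Y) = 0.5625×0.9911 + 0.4375×0.8631 = 0.9351 bits


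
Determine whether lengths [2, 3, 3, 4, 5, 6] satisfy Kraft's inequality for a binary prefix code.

Kraft inequality: Σ 2^(-l_i) ≤ 1 for prefix-free code
Calculating: 2^(-2) + 2^(-3) + 2^(-3) + 2^(-4) + 2^(-5) + 2^(-6)
= 0.25 + 0.125 + 0.125 + 0.0625 + 0.03125 + 0.015625
= 0.6094
Since 0.6094 ≤ 1, prefix-free code exists


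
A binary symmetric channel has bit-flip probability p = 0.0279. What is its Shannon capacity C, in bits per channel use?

For BSC with error probability p:
C = 1 - H(p) where H(p) is binary entropy
H(0.0279) = -0.0279 × log₂(0.0279) - 0.9721 × log₂(0.9721)
H(p) = 0.1837
C = 1 - 0.1837 = 0.8163 bits/use


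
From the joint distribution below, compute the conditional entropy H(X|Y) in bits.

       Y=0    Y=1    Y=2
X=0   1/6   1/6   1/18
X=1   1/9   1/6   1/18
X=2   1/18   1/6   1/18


H(X|Y) = Σ_y p(y) H(X|Y=y)
  p(Y=0) = 1/3, H(X|Y=0) = 1.4591
  p(Y=1) = 1/2, H(X|Y=1) = 1.5850
  p(Y=2) = 1/6, H(X|Y=2) = 1.5850
H(X|Y) = 0.3333×1.4591 + 0.5000×1.5850 + 0.1667×1.5850 = 1.5430 bits


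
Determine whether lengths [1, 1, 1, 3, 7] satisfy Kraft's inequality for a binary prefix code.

Kraft inequality: Σ 2^(-l_i) ≤ 1 for prefix-free code
Calculating: 2^(-1) + 2^(-1) + 2^(-1) + 2^(-3) + 2^(-7)
= 0.5 + 0.5 + 0.5 + 0.125 + 0.0078125
= 1.6328
Since 1.6328 > 1, prefix-free code does not exist


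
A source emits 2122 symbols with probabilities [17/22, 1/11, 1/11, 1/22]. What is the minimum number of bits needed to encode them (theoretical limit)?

Entropy H = 1.1191 bits/symbol
Minimum bits = H × n = 1.1191 × 2122
= 2374.77 bits


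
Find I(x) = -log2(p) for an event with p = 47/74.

Information content I(x) = -log₂(p(x))
I = -log₂(47/74) = -log₂(0.6351)
I = 0.6549 bits


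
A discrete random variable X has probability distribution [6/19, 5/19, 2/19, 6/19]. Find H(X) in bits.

H(X) = -Σ p(x) log₂ p(x)
  -6/19 × log₂(6/19) = 0.5251
  -5/19 × log₂(5/19) = 0.5068
  -2/19 × log₂(2/19) = 0.3419
  -6/19 × log₂(6/19) = 0.5251
H(X) = 1.8990 bits


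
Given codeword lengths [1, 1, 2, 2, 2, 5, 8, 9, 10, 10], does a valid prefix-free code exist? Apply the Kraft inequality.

Kraft inequality: Σ 2^(-l_i) ≤ 1 for prefix-free code
Calculating: 2^(-1) + 2^(-1) + 2^(-2) + 2^(-2) + 2^(-2) + 2^(-5) + 2^(-8) + 2^(-9) + 2^(-10) + 2^(-10)
= 0.5 + 0.5 + 0.25 + 0.25 + 0.25 + 0.03125 + 0.00390625 + 0.001953125 + 0.0009765625 + 0.0009765625
= 1.7891
Since 1.7891 > 1, prefix-free code does not exist


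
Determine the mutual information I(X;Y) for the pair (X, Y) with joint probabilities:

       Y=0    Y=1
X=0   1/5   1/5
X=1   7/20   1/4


H(X) = 0.9710, H(Y) = 0.9928, H(X,Y) = 1.9589
I(X;Y) = H(X) + H(Y) - H(X,Y) = 0.0049 bits


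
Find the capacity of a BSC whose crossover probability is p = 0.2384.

For BSC with error probability p:
C = 1 - H(p) where H(p) is binary entropy
H(0.2384) = -0.2384 × log₂(0.2384) - 0.7616 × log₂(0.7616)
H(p) = 0.7924
C = 1 - 0.7924 = 0.2076 bits/use


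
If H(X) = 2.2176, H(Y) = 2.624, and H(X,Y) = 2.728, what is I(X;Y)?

I(X;Y) = H(X) + H(Y) - H(X,Y)
I(X;Y) = 2.2176 + 2.624 - 2.728 = 2.1136 bits


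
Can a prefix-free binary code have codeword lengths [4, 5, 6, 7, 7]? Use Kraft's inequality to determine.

Kraft inequality: Σ 2^(-l_i) ≤ 1 for prefix-free code
Calculating: 2^(-4) + 2^(-5) + 2^(-6) + 2^(-7) + 2^(-7)
= 0.0625 + 0.03125 + 0.015625 + 0.0078125 + 0.0078125
= 0.1250
Since 0.1250 ≤ 1, prefix-free code exists


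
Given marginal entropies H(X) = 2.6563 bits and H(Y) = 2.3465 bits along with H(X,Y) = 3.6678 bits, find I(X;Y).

I(X;Y) = H(X) + H(Y) - H(X,Y)
I(X;Y) = 2.6563 + 2.3465 - 3.6678 = 1.335 bits


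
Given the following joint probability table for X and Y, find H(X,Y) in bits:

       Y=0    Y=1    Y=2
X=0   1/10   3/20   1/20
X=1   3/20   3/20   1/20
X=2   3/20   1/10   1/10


H(X,Y) = -Σ p(x,y) log₂ p(x,y)
  p(0,0)=1/10: -0.1000 × log₂(0.1000) = 0.3322
  p(0,1)=3/20: -0.1500 × log₂(0.1500) = 0.4105
  p(0,2)=1/20: -0.0500 × log₂(0.0500) = 0.2161
  p(1,0)=3/20: -0.1500 × log₂(0.1500) = 0.4105
  p(1,1)=3/20: -0.1500 × log₂(0.1500) = 0.4105
  p(1,2)=1/20: -0.0500 × log₂(0.0500) = 0.2161
  p(2,0)=3/20: -0.1500 × log₂(0.1500) = 0.4105
  p(2,1)=1/10: -0.1000 × log₂(0.1000) = 0.3322
  p(2,2)=1/10: -0.1000 × log₂(0.1000) = 0.3322
H(X,Y) = 3.0710 bits


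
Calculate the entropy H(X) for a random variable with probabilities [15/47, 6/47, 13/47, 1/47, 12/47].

H(X) = -Σ p(x) log₂ p(x)
  -15/47 × log₂(15/47) = 0.5259
  -6/47 × log₂(6/47) = 0.3791
  -13/47 × log₂(13/47) = 0.5128
  -1/47 × log₂(1/47) = 0.1182
  -12/47 × log₂(12/47) = 0.5029
H(X) = 2.0389 bits


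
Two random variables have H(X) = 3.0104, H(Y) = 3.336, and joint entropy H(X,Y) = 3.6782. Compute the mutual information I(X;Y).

I(X;Y) = H(X) + H(Y) - H(X,Y)
I(X;Y) = 3.0104 + 3.336 - 3.6782 = 2.6682 bits


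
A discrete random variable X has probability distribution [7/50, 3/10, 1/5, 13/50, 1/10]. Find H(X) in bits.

H(X) = -Σ p(x) log₂ p(x)
  -7/50 × log₂(7/50) = 0.3971
  -3/10 × log₂(3/10) = 0.5211
  -1/5 × log₂(1/5) = 0.4644
  -13/50 × log₂(13/50) = 0.5053
  -1/10 × log₂(1/10) = 0.3322
H(X) = 2.2201 bits


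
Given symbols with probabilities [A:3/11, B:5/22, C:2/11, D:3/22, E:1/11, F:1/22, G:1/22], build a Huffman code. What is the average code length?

Huffman tree construction:
Combine smallest probabilities repeatedly
Resulting codes:
  A: 10 (length 2)
  B: 01 (length 2)
  C: 111 (length 3)
  D: 110 (length 3)
  E: 000 (length 3)
  F: 0010 (length 4)
  G: 0011 (length 4)
Average length = Σ p(s) × length(s) = 2.5909 bits


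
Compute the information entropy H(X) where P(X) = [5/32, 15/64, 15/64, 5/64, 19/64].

H(X) = -Σ p(x) log₂ p(x)
  -5/32 × log₂(5/32) = 0.4184
  -15/64 × log₂(15/64) = 0.4906
  -15/64 × log₂(15/64) = 0.4906
  -5/64 × log₂(5/64) = 0.2873
  -19/64 × log₂(19/64) = 0.5201
H(X) = 2.2071 bits


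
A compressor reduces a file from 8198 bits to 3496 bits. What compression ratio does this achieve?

Compression ratio = Original / Compressed
= 8198 / 3496 = 2.34:1


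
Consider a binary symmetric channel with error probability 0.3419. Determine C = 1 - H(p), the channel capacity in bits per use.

For BSC with error probability p:
C = 1 - H(p) where H(p) is binary entropy
H(0.3419) = -0.3419 × log₂(0.3419) - 0.6581 × log₂(0.6581)
H(p) = 0.9266
C = 1 - 0.9266 = 0.0734 bits/use


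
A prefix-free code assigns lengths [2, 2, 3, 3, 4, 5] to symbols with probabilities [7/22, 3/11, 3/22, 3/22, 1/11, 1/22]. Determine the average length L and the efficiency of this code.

Average length L = Σ p_i × l_i = 2.5909 bits
Entropy H = 2.3380 bits
Efficiency η = H/L × 100% = 90.24%


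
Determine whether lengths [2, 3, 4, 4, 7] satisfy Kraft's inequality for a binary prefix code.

Kraft inequality: Σ 2^(-l_i) ≤ 1 for prefix-free code
Calculating: 2^(-2) + 2^(-3) + 2^(-4) + 2^(-4) + 2^(-7)
= 0.25 + 0.125 + 0.0625 + 0.0625 + 0.0078125
= 0.5078
Since 0.5078 ≤ 1, prefix-free code exists


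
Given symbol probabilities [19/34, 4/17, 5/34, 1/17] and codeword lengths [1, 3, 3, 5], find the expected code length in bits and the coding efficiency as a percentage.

Average length L = Σ p_i × l_i = 2.0000 bits
Entropy H = 1.6075 bits
Efficiency η = H/L × 100% = 80.37%


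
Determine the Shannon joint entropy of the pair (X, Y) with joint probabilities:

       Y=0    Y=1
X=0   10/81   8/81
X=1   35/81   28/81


H(X,Y) = -Σ p(x,y) log₂ p(x,y)
  p(0,0)=10/81: -0.1235 × log₂(0.1235) = 0.3726
  p(0,1)=8/81: -0.0988 × log₂(0.0988) = 0.3299
  p(1,0)=35/81: -0.4321 × log₂(0.4321) = 0.5231
  p(1,1)=28/81: -0.3457 × log₂(0.3457) = 0.5298
H(X,Y) = 1.7553 bits


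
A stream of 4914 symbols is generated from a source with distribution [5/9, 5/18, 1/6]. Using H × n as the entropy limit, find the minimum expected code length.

Entropy H = 1.4153 bits/symbol
Minimum bits = H × n = 1.4153 × 4914
= 6954.63 bits


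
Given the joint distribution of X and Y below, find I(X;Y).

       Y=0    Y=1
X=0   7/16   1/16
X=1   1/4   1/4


H(X) = 1.0000, H(Y) = 0.8960, H(X,Y) = 1.7718
I(X;Y) = H(X) + H(Y) - H(X,Y) = 0.1243 bits


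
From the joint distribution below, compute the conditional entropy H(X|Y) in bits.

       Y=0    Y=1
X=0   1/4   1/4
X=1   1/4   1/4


H(X|Y) = Σ_y p(y) H(X|Y=y)
  p(Y=0) = 1/2, H(X|Y=0) = 1.0000
  p(Y=1) = 1/2, H(X|Y=1) = 1.0000
H(X|Y) = 0.5000×1.0000 + 0.5000×1.0000 = 1.0000 bits


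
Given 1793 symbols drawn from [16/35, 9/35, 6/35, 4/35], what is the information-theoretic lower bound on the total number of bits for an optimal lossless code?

Entropy H = 1.8139 bits/symbol
Minimum bits = H × n = 1.8139 × 1793
= 3252.29 bits


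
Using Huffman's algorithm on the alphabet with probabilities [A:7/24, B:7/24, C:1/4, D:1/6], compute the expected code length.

Huffman tree construction:
Combine smallest probabilities repeatedly
Resulting codes:
  A: 10 (length 2)
  B: 11 (length 2)
  C: 01 (length 2)
  D: 00 (length 2)
Average length = Σ p(s) × length(s) = 2.0000 bits


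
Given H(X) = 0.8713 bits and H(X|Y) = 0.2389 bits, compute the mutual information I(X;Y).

I(X;Y) = H(X) - H(X|Y)
I(X;Y) = 0.8713 - 0.2389 = 0.6324 bits


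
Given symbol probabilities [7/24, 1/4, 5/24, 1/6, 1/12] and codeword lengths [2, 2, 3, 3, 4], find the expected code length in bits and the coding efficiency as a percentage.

Average length L = Σ p_i × l_i = 2.5417 bits
Entropy H = 2.2195 bits
Efficiency η = H/L × 100% = 87.32%


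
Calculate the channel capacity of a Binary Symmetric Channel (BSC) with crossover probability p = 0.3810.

For BSC with error probability p:
C = 1 - H(p) where H(p) is binary entropy
H(0.3810) = -0.3810 × log₂(0.3810) - 0.6190 × log₂(0.6190)
H(p) = 0.9587
C = 1 - 0.9587 = 0.0413 bits/use


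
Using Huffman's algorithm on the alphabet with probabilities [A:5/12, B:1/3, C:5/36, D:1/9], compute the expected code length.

Huffman tree construction:
Combine smallest probabilities repeatedly
Resulting codes:
  A: 0 (length 1)
  B: 11 (length 2)
  C: 101 (length 3)
  D: 100 (length 3)
Average length = Σ p(s) × length(s) = 1.8333 bits


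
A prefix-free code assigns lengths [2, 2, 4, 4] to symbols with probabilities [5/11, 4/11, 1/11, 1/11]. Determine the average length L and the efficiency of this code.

Average length L = Σ p_i × l_i = 2.3636 bits
Entropy H = 1.6767 bits
Efficiency η = H/L × 100% = 70.94%


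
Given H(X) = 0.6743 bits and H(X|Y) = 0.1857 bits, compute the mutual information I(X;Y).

I(X;Y) = H(X) - H(X|Y)
I(X;Y) = 0.6743 - 0.1857 = 0.4886 bits


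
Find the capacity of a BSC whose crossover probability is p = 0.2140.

For BSC with error probability p:
C = 1 - H(p) where H(p) is binary entropy
H(0.2140) = -0.2140 × log₂(0.2140) - 0.7860 × log₂(0.7860)
H(p) = 0.7491
C = 1 - 0.7491 = 0.2509 bits/use


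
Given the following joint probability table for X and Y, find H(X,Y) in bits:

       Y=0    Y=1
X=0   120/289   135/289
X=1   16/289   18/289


H(X,Y) = -Σ p(x,y) log₂ p(x,y)
  p(0,0)=120/289: -0.4152 × log₂(0.4152) = 0.5265
  p(0,1)=135/289: -0.4671 × log₂(0.4671) = 0.5130
  p(1,0)=16/289: -0.0554 × log₂(0.0554) = 0.2311
  p(1,1)=18/289: -0.0623 × log₂(0.0623) = 0.2494
H(X,Y) = 1.5201 bits


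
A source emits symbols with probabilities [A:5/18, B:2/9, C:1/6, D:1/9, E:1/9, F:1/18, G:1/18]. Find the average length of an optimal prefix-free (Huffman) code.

Huffman tree construction:
Combine smallest probabilities repeatedly
Resulting codes:
  A: 10 (length 2)
  B: 00 (length 2)
  C: 111 (length 3)
  D: 010 (length 3)
  E: 011 (length 3)
  F: 1100 (length 4)
  G: 1101 (length 4)
Average length = Σ p(s) × length(s) = 2.6111 bits


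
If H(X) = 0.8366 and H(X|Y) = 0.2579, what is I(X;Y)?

I(X;Y) = H(X) - H(X|Y)
I(X;Y) = 0.8366 - 0.2579 = 0.5787 bits


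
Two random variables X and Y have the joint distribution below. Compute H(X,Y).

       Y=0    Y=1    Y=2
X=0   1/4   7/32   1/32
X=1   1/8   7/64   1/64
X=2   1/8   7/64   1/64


H(X,Y) = -Σ p(x,y) log₂ p(x,y)
  p(0,0)=1/4: -0.2500 × log₂(0.2500) = 0.5000
  p(0,1)=7/32: -0.2188 × log₂(0.2188) = 0.4796
  p(0,2)=1/32: -0.0312 × log₂(0.0312) = 0.1562
  p(1,0)=1/8: -0.1250 × log₂(0.1250) = 0.3750
  p(1,1)=7/64: -0.1094 × log₂(0.1094) = 0.3492
  p(1,2)=1/64: -0.0156 × log₂(0.0156) = 0.0938
  p(2,0)=1/8: -0.1250 × log₂(0.1250) = 0.3750
  p(2,1)=7/64: -0.1094 × log₂(0.1094) = 0.3492
  p(2,2)=1/64: -0.0156 × log₂(0.0156) = 0.0938
H(X,Y) = 2.7718 bits


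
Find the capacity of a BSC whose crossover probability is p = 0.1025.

For BSC with error probability p:
C = 1 - H(p) where H(p) is binary entropy
H(0.1025) = -0.1025 × log₂(0.1025) - 0.8975 × log₂(0.8975)
H(p) = 0.4769
C = 1 - 0.4769 = 0.5231 bits/use


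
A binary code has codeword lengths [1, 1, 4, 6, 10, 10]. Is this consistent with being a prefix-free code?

Kraft inequality: Σ 2^(-l_i) ≤ 1 for prefix-free code
Calculating: 2^(-1) + 2^(-1) + 2^(-4) + 2^(-6) + 2^(-10) + 2^(-10)
= 0.5 + 0.5 + 0.0625 + 0.015625 + 0.0009765625 + 0.0009765625
= 1.0801
Since 1.0801 > 1, prefix-free code does not exist


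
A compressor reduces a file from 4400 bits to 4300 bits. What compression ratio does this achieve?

Compression ratio = Original / Compressed
= 4400 / 4300 = 1.02:1


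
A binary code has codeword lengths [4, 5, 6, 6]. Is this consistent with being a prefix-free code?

Kraft inequality: Σ 2^(-l_i) ≤ 1 for prefix-free code
Calculating: 2^(-4) + 2^(-5) + 2^(-6) + 2^(-6)
= 0.0625 + 0.03125 + 0.015625 + 0.015625
= 0.1250
Since 0.1250 ≤ 1, prefix-free code exists
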